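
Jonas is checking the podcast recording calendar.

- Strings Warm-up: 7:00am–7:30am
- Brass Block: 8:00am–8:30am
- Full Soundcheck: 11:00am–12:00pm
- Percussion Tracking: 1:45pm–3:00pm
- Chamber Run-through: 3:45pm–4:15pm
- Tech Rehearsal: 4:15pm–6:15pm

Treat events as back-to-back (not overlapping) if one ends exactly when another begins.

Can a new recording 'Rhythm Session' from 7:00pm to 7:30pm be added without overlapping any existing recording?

Yes — the slot is free

Strings Warm-up: ends 7:30am at or before Rhythm Session starts 7:00pm → clear.
Brass Block: ends 8:30am at or before Rhythm Session starts 7:00pm → clear.
Full Soundcheck: ends 12:00pm at or before Rhythm Session starts 7:00pm → clear.
Percussion Tracking: ends 3:00pm at or before Rhythm Session starts 7:00pm → clear.
Chamber Run-through: ends 4:15pm at or before Rhythm Session starts 7:00pm → clear.
Tech Rehearsal: ends 6:15pm at or before Rhythm Session starts 7:00pm → clear.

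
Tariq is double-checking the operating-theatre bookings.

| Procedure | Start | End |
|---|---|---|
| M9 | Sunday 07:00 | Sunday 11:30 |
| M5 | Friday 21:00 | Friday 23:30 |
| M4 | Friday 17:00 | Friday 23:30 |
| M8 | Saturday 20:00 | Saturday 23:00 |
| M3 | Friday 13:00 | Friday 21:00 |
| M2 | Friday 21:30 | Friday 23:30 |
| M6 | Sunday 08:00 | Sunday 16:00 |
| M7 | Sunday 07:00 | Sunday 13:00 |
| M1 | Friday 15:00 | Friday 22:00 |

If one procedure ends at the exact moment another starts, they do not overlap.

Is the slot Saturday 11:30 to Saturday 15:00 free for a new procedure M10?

M3: ends Friday 21:00 at or before M10 starts Saturday 11:30 → clear.
M1: ends Friday 22:00 at or before M10 starts Saturday 11:30 → clear.
M4: ends Friday 23:30 at or before M10 starts Saturday 11:30 → clear.
M5: ends Friday 23:30 at or before M10 starts Saturday 11:30 → clear.
M2: ends Friday 23:30 at or before M10 starts Saturday 11:30 → clear.
M8: starts Saturday 20:00 at or after M10 ends Saturday 15:00 → clear.
M7: starts Sunday 07:00 at or after M10 ends Saturday 15:00 → clear.
M9: starts Sunday 07:00 at or after M10 ends Saturday 15:00 → clear.
M6: starts Sunday 08:00 at or after M10 ends Saturday 15:00 → clear.

Yes — the slot is free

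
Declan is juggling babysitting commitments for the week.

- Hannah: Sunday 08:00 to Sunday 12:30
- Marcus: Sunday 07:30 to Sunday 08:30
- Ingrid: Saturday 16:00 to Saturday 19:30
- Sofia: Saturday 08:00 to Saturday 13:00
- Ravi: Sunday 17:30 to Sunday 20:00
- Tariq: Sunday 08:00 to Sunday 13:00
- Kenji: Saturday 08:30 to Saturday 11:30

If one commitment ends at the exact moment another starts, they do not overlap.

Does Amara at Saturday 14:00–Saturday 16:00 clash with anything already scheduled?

No — it doesn't clash with anything

Sofia: ends Saturday 13:00 at or before Amara starts Saturday 14:00 → clear.
Kenji: ends Saturday 11:30 at or before Amara starts Saturday 14:00 → clear.
Ingrid: starts Saturday 16:00 at or after Amara ends Saturday 16:00 → clear.
Marcus: starts Sunday 07:30 at or after Amara ends Saturday 16:00 → clear.
Tariq: starts Sunday 08:00 at or after Amara ends Saturday 16:00 → clear.
Hannah: starts Sunday 08:00 at or after Amara ends Saturday 16:00 → clear.
Ravi: starts Sunday 17:30 at or after Amara ends Saturday 16:00 → clear.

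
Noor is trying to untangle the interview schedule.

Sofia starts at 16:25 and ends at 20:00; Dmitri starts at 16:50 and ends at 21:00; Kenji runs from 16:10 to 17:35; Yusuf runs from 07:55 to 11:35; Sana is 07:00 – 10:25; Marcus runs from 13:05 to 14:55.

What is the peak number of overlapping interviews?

Walk through starts and ends in time order (an end at T is processed before a start at T):
07:00 start Sana → 1
07:55 start Yusuf → 2
10:25 end Sana → 1
11:35 end Yusuf → 0
13:05 start Marcus → 1
14:55 end Marcus → 0
16:10 start Kenji → 1
16:25 start Sofia → 2
16:50 start Dmitri → 3
17:35 end Kenji → 2
20:00 end Sofia → 1
21:00 end Dmitri → 0
Peak is 3, at 16:50 (Dmitri, Kenji, Sofia).

3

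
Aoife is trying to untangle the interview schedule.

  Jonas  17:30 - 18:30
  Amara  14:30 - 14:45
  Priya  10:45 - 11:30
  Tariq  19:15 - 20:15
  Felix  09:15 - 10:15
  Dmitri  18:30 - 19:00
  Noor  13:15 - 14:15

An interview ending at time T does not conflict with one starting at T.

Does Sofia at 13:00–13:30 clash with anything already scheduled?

Felix: ends 10:15 at or before Sofia starts 13:00 → clear.
Priya: ends 11:30 at or before Sofia starts 13:00 → clear.
Noor: starts 13:15 before Sofia ends 13:30, and ends 14:15 after Sofia starts 13:00 → overlap.
Amara: starts 14:30 at or after Sofia ends 13:30 → clear.
Jonas: starts 17:30 at or after Sofia ends 13:30 → clear.
Dmitri: starts 18:30 at or after Sofia ends 13:30 → clear.
Tariq: starts 19:15 at or after Sofia ends 13:30 → clear.
Sofia overlaps Noor.

Yes — it overlaps Noor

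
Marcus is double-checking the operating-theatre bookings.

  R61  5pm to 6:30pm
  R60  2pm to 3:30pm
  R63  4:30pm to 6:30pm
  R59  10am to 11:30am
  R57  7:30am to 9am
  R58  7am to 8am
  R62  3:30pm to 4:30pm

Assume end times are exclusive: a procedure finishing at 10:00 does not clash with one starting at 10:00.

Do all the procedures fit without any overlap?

No

Check each pair: they overlap iff neither finishes before the other starts.
Sorted by start: R58, R57, R59, R60, R62, R63, R61.
R57 starts before R58 ends → R58 and R57 overlap.
That's a conflict, so the schedule is not conflict-free.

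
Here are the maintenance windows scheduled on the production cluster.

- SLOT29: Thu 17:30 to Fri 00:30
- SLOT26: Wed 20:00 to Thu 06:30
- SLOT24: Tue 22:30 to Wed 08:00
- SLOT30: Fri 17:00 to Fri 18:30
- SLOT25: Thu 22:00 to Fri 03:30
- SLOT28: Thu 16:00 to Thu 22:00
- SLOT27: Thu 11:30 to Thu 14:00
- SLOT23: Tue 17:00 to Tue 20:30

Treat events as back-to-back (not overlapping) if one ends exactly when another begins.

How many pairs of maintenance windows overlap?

2

Two intervals overlap when each starts before the other ends.
Sorted by start: SLOT23, SLOT24, SLOT26, SLOT27, SLOT28, SLOT29, SLOT25, SLOT30.
SLOT24 starts after SLOT23 ends, so SLOT23 has no further overlaps.
SLOT26 starts after SLOT24 ends, so SLOT24 has no further overlaps.
SLOT27 starts after SLOT26 ends, so SLOT26 has no further overlaps.
SLOT28 starts after SLOT27 ends, so SLOT27 has no further overlaps.
SLOT29 starts before SLOT28 ends → SLOT28 and SLOT29 overlap.
SLOT25 starts exactly when SLOT28 ends (back-to-back, no overlap), so SLOT28 has no further overlaps.
SLOT25 starts before SLOT29 ends → SLOT29 and SLOT25 overlap.
SLOT30 starts after SLOT29 ends.
SLOT30 starts after SLOT25 ends.
Overlapping pairs: SLOT25 & SLOT29, SLOT28 & SLOT29 — 2 in total.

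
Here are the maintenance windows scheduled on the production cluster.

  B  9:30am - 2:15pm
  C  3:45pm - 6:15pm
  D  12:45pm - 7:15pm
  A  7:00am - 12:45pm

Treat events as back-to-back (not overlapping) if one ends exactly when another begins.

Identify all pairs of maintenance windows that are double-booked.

Sorted by start: A, B, D, C.
B starts before A ends → A and B overlap.
D starts exactly when A ends (back-to-back, no overlap), so nothing later overlaps A either.
D starts before B ends → B and D overlap.
C starts after B ends.
C starts before D ends → D and C overlap.

A & B, B & D, C & D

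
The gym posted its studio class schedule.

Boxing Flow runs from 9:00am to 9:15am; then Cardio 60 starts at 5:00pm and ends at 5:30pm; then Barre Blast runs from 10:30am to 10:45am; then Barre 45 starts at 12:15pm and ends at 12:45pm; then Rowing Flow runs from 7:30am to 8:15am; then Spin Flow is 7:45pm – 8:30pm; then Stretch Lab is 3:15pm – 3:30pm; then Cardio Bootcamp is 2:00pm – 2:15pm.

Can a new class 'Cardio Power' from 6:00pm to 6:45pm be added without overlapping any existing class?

Yes — the slot is free

Rowing Flow: ends 8:15am at or before Cardio Power starts 6:00pm → clear.
Boxing Flow: ends 9:15am at or before Cardio Power starts 6:00pm → clear.
Barre Blast: ends 10:45am at or before Cardio Power starts 6:00pm → clear.
Barre 45: ends 12:45pm at or before Cardio Power starts 6:00pm → clear.
Cardio Bootcamp: ends 2:15pm at or before Cardio Power starts 6:00pm → clear.
Stretch Lab: ends 3:30pm at or before Cardio Power starts 6:00pm → clear.
Cardio 60: ends 5:30pm at or before Cardio Power starts 6:00pm → clear.
Spin Flow: starts 7:45pm at or after Cardio Power ends 6:45pm → clear.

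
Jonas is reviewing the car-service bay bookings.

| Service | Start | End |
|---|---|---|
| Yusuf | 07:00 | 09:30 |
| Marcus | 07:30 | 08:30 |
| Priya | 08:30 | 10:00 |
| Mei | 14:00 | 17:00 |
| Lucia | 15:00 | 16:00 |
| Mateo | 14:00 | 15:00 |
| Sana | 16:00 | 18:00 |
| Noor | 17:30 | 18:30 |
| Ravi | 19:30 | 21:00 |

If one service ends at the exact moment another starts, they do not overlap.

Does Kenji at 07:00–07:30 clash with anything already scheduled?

Yusuf: starts 07:00 before Kenji ends 07:30, and ends 09:30 after Kenji starts 07:00 → overlap.
Marcus: starts 07:30 at or after Kenji ends 07:30 → clear.
Priya: starts 08:30 at or after Kenji ends 07:30 → clear.
Mei: starts 14:00 at or after Kenji ends 07:30 → clear.
Mateo: starts 14:00 at or after Kenji ends 07:30 → clear.
Lucia: starts 15:00 at or after Kenji ends 07:30 → clear.
Sana: starts 16:00 at or after Kenji ends 07:30 → clear.
Noor: starts 17:30 at or after Kenji ends 07:30 → clear.
Ravi: starts 19:30 at or after Kenji ends 07:30 → clear.
Kenji overlaps Yusuf.

Yes — it overlaps Yusuf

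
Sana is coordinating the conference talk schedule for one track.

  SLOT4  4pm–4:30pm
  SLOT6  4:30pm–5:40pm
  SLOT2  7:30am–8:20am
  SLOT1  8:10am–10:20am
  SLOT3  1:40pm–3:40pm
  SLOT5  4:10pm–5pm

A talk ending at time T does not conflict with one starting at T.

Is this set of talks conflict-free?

No

Sorted by start: SLOT2, SLOT1, SLOT3, SLOT4, SLOT5, SLOT6.
SLOT1 starts before SLOT2 ends → SLOT2 and SLOT1 overlap.
That's a conflict, so the schedule is not conflict-free.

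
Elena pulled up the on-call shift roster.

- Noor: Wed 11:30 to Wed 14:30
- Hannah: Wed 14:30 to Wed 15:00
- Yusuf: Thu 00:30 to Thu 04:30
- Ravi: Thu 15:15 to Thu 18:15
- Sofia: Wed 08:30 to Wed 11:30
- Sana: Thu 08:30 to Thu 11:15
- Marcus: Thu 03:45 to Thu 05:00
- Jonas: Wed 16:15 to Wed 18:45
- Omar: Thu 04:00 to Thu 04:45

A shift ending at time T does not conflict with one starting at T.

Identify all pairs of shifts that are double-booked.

Sorted by start: Sofia, Noor, Hannah, Jonas, Yusuf, Marcus, Omar, Sana, Ravi.
Noor starts exactly when Sofia ends (back-to-back, no overlap); Sofia is clear from here.
Hannah starts exactly when Noor ends (back-to-back, no overlap); Noor is clear from here.
Jonas starts after Hannah ends; Hannah is clear from here.
Yusuf starts after Jonas ends; Jonas is clear from here.
Marcus starts before Yusuf ends → Yusuf and Marcus overlap.
Omar starts before Yusuf ends → Yusuf and Omar overlap.
Sana starts after Yusuf ends; Yusuf is clear from here.
Omar starts before Marcus ends → Marcus and Omar overlap.
Sana starts after Marcus ends; Marcus is clear from here.
Sana starts after Omar ends; Omar is clear from here.
Ravi starts after Sana ends.

Marcus & Omar, Marcus & Yusuf, Omar & Yusuf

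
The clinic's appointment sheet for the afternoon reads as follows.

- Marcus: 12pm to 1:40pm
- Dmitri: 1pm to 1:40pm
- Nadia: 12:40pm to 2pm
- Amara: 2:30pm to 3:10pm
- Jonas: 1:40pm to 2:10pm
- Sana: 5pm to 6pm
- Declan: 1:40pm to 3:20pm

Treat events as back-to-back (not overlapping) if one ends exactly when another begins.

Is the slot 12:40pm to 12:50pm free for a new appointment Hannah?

Marcus: starts 12pm before Hannah ends 12:50pm, and ends 1:40pm after Hannah starts 12:40pm → overlap.
Nadia: starts 12:40pm before Hannah ends 12:50pm, and ends 2pm after Hannah starts 12:40pm → overlap.
Dmitri: starts 1pm at or after Hannah ends 12:50pm → clear.
Jonas: starts 1:40pm at or after Hannah ends 12:50pm → clear.
Declan: starts 1:40pm at or after Hannah ends 12:50pm → clear.
Amara: starts 2:30pm at or after Hannah ends 12:50pm → clear.
Sana: starts 5pm at or after Hannah ends 12:50pm → clear.
Hannah overlaps Marcus, Nadia.

No — it overlaps Marcus, Nadia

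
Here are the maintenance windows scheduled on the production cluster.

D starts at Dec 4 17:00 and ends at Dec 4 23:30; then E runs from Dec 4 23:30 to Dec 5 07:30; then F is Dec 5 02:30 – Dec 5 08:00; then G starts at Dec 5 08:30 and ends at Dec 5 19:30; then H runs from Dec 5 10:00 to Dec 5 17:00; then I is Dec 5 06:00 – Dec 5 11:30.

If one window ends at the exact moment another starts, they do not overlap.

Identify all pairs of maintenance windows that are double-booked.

E & F, E & I, F & I, G & H, G & I, H & I

Two intervals overlap when each starts before the other ends.
Sorted by start: D, E, F, I, G, H.
E starts exactly when D ends (back-to-back, no overlap), so D has no further overlaps.
F starts before E ends → E and F overlap.
I starts before E ends → E and I overlap.
G starts after E ends, so E has no further overlaps.
I starts before F ends → F and I overlap.
G starts after F ends, so F has no further overlaps.
G starts before I ends → I and G overlap.
H starts before I ends → I and H overlap.
H starts before G ends → G and H overlap.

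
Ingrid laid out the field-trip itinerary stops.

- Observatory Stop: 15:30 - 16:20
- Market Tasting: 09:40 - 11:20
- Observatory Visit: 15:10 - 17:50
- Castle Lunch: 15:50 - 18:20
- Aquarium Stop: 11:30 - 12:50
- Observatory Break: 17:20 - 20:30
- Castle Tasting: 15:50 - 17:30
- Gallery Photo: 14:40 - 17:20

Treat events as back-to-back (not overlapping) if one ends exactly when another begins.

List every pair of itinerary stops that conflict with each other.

Castle Lunch & Castle Tasting, Castle Lunch & Gallery Photo, Castle Lunch & Observatory Break, Castle Lunch & Observatory Stop, Castle Lunch & Observatory Visit, Castle Tasting & Gallery Photo, Castle Tasting & Observatory Break, Castle Tasting & Observatory Stop, Castle Tasting & Observatory Visit, Gallery Photo & Observatory Stop, Gallery Photo & Observatory Visit, Observatory Break & Observatory Visit, Observatory Stop & Observatory Visit

Check each pair: they overlap iff neither finishes before the other starts.
Sorted by start: Market Tasting, Aquarium Stop, Gallery Photo, Observatory Visit, Observatory Stop, Castle Lunch, Castle Tasting, Observatory Break.
Aquarium Stop starts after Market Tasting ends; Market Tasting is clear from here.
Gallery Photo starts after Aquarium Stop ends; Aquarium Stop is clear from here.
Observatory Visit starts before Gallery Photo ends → Gallery Photo and Observatory Visit overlap.
Observatory Stop starts before Gallery Photo ends → Gallery Photo and Observatory Stop overlap.
Castle Lunch starts before Gallery Photo ends → Gallery Photo and Castle Lunch overlap.
Castle Tasting starts before Gallery Photo ends → Gallery Photo and Castle Tasting overlap.
Observatory Break starts exactly when Gallery Photo ends (back-to-back, no overlap).
Observatory Stop starts before Observatory Visit ends → Observatory Visit and Observatory Stop overlap.
Castle Lunch starts before Observatory Visit ends → Observatory Visit and Castle Lunch overlap.
Castle Tasting starts before Observatory Visit ends → Observatory Visit and Castle Tasting overlap.
Observatory Break starts before Observatory Visit ends → Observatory Visit and Observatory Break overlap.
Castle Lunch starts before Observatory Stop ends → Observatory Stop and Castle Lunch overlap.
Castle Tasting starts before Observatory Stop ends → Observatory Stop and Castle Tasting overlap.
Observatory Break starts after Observatory Stop ends.
Castle Tasting starts before Castle Lunch ends → Castle Lunch and Castle Tasting overlap.
Observatory Break starts before Castle Lunch ends → Castle Lunch and Observatory Break overlap.
Observatory Break starts before Castle Tasting ends → Castle Tasting and Observatory Break overlap.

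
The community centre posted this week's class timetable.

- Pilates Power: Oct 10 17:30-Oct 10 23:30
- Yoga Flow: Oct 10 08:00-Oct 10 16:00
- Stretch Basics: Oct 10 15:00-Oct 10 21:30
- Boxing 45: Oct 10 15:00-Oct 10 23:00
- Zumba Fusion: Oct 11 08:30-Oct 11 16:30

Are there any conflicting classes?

Yes

Sorted by start: Yoga Flow, Stretch Basics, Boxing 45, Pilates Power, Zumba Fusion.
Stretch Basics starts before Yoga Flow ends → Yoga Flow and Stretch Basics overlap.
That's a conflict, so the schedule is not conflict-free.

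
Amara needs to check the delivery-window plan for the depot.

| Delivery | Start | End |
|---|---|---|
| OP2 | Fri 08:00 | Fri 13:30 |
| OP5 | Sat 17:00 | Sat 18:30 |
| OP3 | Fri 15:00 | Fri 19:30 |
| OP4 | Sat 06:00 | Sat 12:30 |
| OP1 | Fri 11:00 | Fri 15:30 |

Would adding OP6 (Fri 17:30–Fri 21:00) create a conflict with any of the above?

OP2: ends Fri 13:30 at or before OP6 starts Fri 17:30 → clear.
OP1: ends Fri 15:30 at or before OP6 starts Fri 17:30 → clear.
OP3: starts Fri 15:00 before OP6 ends Fri 21:00, and ends Fri 19:30 after OP6 starts Fri 17:30 → overlap.
OP4: starts Sat 06:00 at or after OP6 ends Fri 21:00 → clear.
OP5: starts Sat 17:00 at or after OP6 ends Fri 21:00 → clear.
OP6 overlaps OP3.

Yes — it overlaps OP3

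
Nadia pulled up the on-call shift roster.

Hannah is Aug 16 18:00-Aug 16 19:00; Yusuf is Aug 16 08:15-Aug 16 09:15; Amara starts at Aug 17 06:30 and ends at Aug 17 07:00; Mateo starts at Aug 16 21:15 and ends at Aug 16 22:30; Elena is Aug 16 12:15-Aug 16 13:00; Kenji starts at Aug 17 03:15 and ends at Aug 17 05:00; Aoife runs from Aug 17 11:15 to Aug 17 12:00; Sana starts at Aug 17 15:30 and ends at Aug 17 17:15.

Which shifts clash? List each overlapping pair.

Sorted by start: Yusuf, Elena, Hannah, Mateo, Kenji, Amara, Aoife, Sana.
Elena starts after Yusuf ends — done with Yusuf.
Hannah starts after Elena ends — done with Elena.
Mateo starts after Hannah ends — done with Hannah.
Kenji starts after Mateo ends — done with Mateo.
Amara starts after Kenji ends — done with Kenji.
Aoife starts after Amara ends — done with Amara.
Sana starts after Aoife ends.

none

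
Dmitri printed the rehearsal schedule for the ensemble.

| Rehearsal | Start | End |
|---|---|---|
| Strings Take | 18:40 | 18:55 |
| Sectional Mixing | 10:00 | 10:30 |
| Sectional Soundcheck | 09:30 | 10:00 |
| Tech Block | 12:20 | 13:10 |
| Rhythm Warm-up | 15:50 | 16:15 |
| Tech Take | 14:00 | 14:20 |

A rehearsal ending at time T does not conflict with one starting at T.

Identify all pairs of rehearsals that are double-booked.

no conflicts

Sorted by start: Sectional Soundcheck, Sectional Mixing, Tech Block, Tech Take, Rhythm Warm-up, Strings Take.
Sectional Mixing starts exactly when Sectional Soundcheck ends (back-to-back, no overlap); Sectional Soundcheck is clear from here.
Tech Block starts after Sectional Mixing ends; Sectional Mixing is clear from here.
Tech Take starts after Tech Block ends; Tech Block is clear from here.
Rhythm Warm-up starts after Tech Take ends; Tech Take is clear from here.
Strings Take starts after Rhythm Warm-up ends.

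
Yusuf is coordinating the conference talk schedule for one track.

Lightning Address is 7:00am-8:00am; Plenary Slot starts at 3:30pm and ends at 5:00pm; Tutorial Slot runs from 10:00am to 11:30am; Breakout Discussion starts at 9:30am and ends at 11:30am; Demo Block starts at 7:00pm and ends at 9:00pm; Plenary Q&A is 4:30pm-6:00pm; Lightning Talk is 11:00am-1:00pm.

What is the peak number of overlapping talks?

3

Sort all start/end points and keep a running count:
7:00am start Lightning Address → 1
8:00am end Lightning Address → 0
9:30am start Breakout Discussion → 1
10:00am start Tutorial Slot → 2
11:00am start Lightning Talk → 3
11:30am end Breakout Discussion → 2
11:30am end Tutorial Slot → 1
1:00pm end Lightning Talk → 0
3:30pm start Plenary Slot → 1
4:30pm start Plenary Q&A → 2
5:00pm end Plenary Slot → 1
6:00pm end Plenary Q&A → 0
7:00pm start Demo Block → 1
9:00pm end Demo Block → 0
Peak is 3, at 11:00am (Breakout Discussion, Lightning Talk, Tutorial Slot).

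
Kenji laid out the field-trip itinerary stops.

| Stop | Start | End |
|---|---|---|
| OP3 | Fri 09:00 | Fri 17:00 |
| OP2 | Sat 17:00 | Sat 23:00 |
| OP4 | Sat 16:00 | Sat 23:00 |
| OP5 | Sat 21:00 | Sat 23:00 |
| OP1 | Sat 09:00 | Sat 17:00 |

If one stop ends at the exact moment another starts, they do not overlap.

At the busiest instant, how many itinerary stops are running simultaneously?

3

Sweep the timeline, counting +1 at each start and −1 at each end (ends before starts at a tie):
Fri 09:00 start OP3 → 1
Fri 17:00 end OP3 → 0
Sat 09:00 start OP1 → 1
Sat 16:00 start OP4 → 2
Sat 17:00 end OP1 → 1
Sat 17:00 start OP2 → 2
Sat 21:00 start OP5 → 3
Sat 23:00 end OP2 → 2
Sat 23:00 end OP4 → 1
Sat 23:00 end OP5 → 0
Peak is 3, at Sat 21:00 (OP2, OP4, OP5).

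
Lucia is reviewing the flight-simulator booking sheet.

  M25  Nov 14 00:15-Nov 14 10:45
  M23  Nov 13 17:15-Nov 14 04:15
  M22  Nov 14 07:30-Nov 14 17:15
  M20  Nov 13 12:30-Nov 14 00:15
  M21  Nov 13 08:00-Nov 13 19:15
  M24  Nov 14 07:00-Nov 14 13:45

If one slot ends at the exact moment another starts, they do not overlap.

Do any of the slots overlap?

Sorted by start: M21, M20, M23, M25, M24, M22.
M20 starts before M21 ends → M21 and M20 overlap.
That's a conflict, so the schedule is not conflict-free.

Yes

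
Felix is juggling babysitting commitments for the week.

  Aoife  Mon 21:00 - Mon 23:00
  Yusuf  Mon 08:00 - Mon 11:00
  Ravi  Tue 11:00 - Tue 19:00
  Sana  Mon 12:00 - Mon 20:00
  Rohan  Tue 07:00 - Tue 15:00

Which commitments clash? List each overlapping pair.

Check each pair: they overlap iff neither finishes before the other starts.
Sorted by start: Yusuf, Sana, Aoife, Rohan, Ravi.
Sana starts after Yusuf ends, so nothing later overlaps Yusuf either.
Aoife starts after Sana ends, so nothing later overlaps Sana either.
Rohan starts after Aoife ends, so nothing later overlaps Aoife either.
Ravi starts before Rohan ends → Rohan and Ravi overlap.

Ravi & Rohan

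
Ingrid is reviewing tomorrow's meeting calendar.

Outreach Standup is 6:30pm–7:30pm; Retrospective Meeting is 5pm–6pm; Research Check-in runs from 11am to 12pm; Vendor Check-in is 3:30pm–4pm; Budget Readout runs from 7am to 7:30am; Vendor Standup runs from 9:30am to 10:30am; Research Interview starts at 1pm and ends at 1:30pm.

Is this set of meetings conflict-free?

Check each pair: they overlap iff neither finishes before the other starts.
Sorted by start: Budget Readout, Vendor Standup, Research Check-in, Research Interview, Vendor Check-in, Retrospective Meeting, Outreach Standup.
Vendor Standup starts after Budget Readout ends — done with Budget Readout.
Research Check-in starts after Vendor Standup ends — done with Vendor Standup.
Research Interview starts after Research Check-in ends — done with Research Check-in.
Vendor Check-in starts after Research Interview ends — done with Research Interview.
Retrospective Meeting starts after Vendor Check-in ends — done with Vendor Check-in.
Outreach Standup starts after Retrospective Meeting ends.
Every pair is clear; the schedule has no overlaps.

Yes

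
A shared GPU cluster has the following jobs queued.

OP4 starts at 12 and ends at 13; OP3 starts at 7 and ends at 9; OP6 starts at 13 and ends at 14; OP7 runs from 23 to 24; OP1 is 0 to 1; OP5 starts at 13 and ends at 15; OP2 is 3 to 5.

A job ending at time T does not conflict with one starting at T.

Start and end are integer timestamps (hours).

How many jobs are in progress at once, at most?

2

Sort all start/end points and keep a running count:
0 start OP1 → 1
1 end OP1 → 0
3 start OP2 → 1
5 end OP2 → 0
7 start OP3 → 1
9 end OP3 → 0
12 start OP4 → 1
13 end OP4 → 0
13 start OP5 → 1
13 start OP6 → 2
14 end OP6 → 1
15 end OP5 → 0
23 start OP7 → 1
24 end OP7 → 0
Peak is 2, at 13 (OP5, OP6).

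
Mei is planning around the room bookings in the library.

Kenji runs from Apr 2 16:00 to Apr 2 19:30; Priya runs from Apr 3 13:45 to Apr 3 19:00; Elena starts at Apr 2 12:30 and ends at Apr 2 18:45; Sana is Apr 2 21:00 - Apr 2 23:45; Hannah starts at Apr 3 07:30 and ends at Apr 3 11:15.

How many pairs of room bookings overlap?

Sorted by start: Elena, Kenji, Sana, Hannah, Priya.
Kenji starts before Elena ends → Elena and Kenji overlap.
Sana starts after Elena ends; Elena is clear from here.
Sana starts after Kenji ends; Kenji is clear from here.
Hannah starts after Sana ends; Sana is clear from here.
Priya starts after Hannah ends.
Overlapping pairs: Elena & Kenji — 1 in total.

1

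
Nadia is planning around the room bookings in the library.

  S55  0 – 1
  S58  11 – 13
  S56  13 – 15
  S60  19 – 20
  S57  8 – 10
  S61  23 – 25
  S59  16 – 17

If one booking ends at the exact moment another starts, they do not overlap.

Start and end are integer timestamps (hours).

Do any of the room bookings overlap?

Sorted by start: S55, S57, S58, S56, S59, S60, S61.
S57 starts after S55 ends; S55 is clear from here.
S58 starts after S57 ends; S57 is clear from here.
S56 starts exactly when S58 ends (back-to-back, no overlap); S58 is clear from here.
S59 starts after S56 ends; S56 is clear from here.
S60 starts after S59 ends; S59 is clear from here.
S61 starts after S60 ends.
Every pair is clear; the schedule has no overlaps.

No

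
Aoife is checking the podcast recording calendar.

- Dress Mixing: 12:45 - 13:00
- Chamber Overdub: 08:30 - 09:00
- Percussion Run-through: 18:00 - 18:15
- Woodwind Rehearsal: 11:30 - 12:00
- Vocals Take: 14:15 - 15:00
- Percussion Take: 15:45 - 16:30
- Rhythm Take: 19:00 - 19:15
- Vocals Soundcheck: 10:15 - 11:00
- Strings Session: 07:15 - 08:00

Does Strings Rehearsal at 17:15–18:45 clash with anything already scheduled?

Yes — it overlaps Percussion Run-through

Strings Session: ends 08:00 at or before Strings Rehearsal starts 17:15 → clear.
Chamber Overdub: ends 09:00 at or before Strings Rehearsal starts 17:15 → clear.
Vocals Soundcheck: ends 11:00 at or before Strings Rehearsal starts 17:15 → clear.
Woodwind Rehearsal: ends 12:00 at or before Strings Rehearsal starts 17:15 → clear.
Dress Mixing: ends 13:00 at or before Strings Rehearsal starts 17:15 → clear.
Vocals Take: ends 15:00 at or before Strings Rehearsal starts 17:15 → clear.
Percussion Take: ends 16:30 at or before Strings Rehearsal starts 17:15 → clear.
Percussion Run-through: starts 18:00 before Strings Rehearsal ends 18:45, and ends 18:15 after Strings Rehearsal starts 17:15 → overlap.
Rhythm Take: starts 19:00 at or after Strings Rehearsal ends 18:45 → clear.
Strings Rehearsal overlaps Percussion Run-through.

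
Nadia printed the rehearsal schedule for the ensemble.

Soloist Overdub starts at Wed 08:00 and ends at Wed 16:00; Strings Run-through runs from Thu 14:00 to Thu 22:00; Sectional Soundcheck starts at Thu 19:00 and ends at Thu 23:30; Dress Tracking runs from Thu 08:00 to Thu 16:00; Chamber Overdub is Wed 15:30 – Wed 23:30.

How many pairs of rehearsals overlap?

3

Check each pair: they overlap iff neither finishes before the other starts.
Sorted by start: Soloist Overdub, Chamber Overdub, Dress Tracking, Strings Run-through, Sectional Soundcheck.
Chamber Overdub starts before Soloist Overdub ends → Soloist Overdub and Chamber Overdub overlap.
Dress Tracking starts after Soloist Overdub ends, so Soloist Overdub has no further overlaps.
Dress Tracking starts after Chamber Overdub ends, so Chamber Overdub has no further overlaps.
Strings Run-through starts before Dress Tracking ends → Dress Tracking and Strings Run-through overlap.
Sectional Soundcheck starts after Dress Tracking ends.
Sectional Soundcheck starts before Strings Run-through ends → Strings Run-through and Sectional Soundcheck overlap.
Overlapping pairs: Chamber Overdub & Soloist Overdub, Dress Tracking & Strings Run-through, Sectional Soundcheck & Strings Run-through — 3 in total.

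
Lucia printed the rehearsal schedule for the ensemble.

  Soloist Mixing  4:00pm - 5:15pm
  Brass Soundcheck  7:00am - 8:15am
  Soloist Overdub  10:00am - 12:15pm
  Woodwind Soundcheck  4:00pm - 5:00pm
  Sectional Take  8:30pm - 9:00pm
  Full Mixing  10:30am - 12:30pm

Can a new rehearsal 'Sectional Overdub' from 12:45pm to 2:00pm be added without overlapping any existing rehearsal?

Brass Soundcheck: ends 8:15am at or before Sectional Overdub starts 12:45pm → clear.
Soloist Overdub: ends 12:15pm at or before Sectional Overdub starts 12:45pm → clear.
Full Mixing: ends 12:30pm at or before Sectional Overdub starts 12:45pm → clear.
Soloist Mixing: starts 4:00pm at or after Sectional Overdub ends 2:00pm → clear.
Woodwind Soundcheck: starts 4:00pm at or after Sectional Overdub ends 2:00pm → clear.
Sectional Take: starts 8:30pm at or after Sectional Overdub ends 2:00pm → clear.

Yes — the slot is free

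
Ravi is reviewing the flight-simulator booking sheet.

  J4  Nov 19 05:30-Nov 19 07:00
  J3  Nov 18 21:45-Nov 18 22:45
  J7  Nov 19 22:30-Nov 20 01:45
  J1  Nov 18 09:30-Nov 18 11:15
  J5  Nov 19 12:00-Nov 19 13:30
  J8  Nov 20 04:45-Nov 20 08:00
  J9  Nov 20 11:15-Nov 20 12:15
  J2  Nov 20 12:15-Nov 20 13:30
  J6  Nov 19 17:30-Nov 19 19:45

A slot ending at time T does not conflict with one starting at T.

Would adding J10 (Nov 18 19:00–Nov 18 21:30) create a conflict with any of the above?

No — it doesn't clash with anything

J1: ends Nov 18 11:15 at or before J10 starts Nov 18 19:00 → clear.
J3: starts Nov 18 21:45 at or after J10 ends Nov 18 21:30 → clear.
J4: starts Nov 19 05:30 at or after J10 ends Nov 18 21:30 → clear.
J5: starts Nov 19 12:00 at or after J10 ends Nov 18 21:30 → clear.
J6: starts Nov 19 17:30 at or after J10 ends Nov 18 21:30 → clear.
J7: starts Nov 19 22:30 at or after J10 ends Nov 18 21:30 → clear.
J8: starts Nov 20 04:45 at or after J10 ends Nov 18 21:30 → clear.
J9: starts Nov 20 11:15 at or after J10 ends Nov 18 21:30 → clear.
J2: starts Nov 20 12:15 at or after J10 ends Nov 18 21:30 → clear.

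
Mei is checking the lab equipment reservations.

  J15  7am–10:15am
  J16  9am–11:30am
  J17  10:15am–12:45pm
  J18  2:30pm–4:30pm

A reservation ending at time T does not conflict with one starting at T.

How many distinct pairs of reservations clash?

2

Sorted by start: J15, J16, J17, J18.
J16 starts before J15 ends → J15 and J16 overlap.
J17 starts exactly when J15 ends (back-to-back, no overlap) — done with J15.
J17 starts before J16 ends → J16 and J17 overlap.
J18 starts after J16 ends.
J18 starts after J17 ends.
Overlapping pairs: J15 & J16, J16 & J17 — 2 in total.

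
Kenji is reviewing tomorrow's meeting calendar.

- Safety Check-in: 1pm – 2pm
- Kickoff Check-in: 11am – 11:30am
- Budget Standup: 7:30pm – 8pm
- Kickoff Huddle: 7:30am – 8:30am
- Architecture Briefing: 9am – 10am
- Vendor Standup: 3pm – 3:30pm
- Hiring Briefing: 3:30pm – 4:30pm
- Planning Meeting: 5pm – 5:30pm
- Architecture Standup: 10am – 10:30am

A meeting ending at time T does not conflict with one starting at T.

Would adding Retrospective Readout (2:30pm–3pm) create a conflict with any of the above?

Kickoff Huddle: ends 8:30am at or before Retrospective Readout starts 2:30pm → clear.
Architecture Briefing: ends 10am at or before Retrospective Readout starts 2:30pm → clear.
Architecture Standup: ends 10:30am at or before Retrospective Readout starts 2:30pm → clear.
Kickoff Check-in: ends 11:30am at or before Retrospective Readout starts 2:30pm → clear.
Safety Check-in: ends 2pm at or before Retrospective Readout starts 2:30pm → clear.
Vendor Standup: starts 3pm at or after Retrospective Readout ends 3pm → clear.
Hiring Briefing: starts 3:30pm at or after Retrospective Readout ends 3pm → clear.
Planning Meeting: starts 5pm at or after Retrospective Readout ends 3pm → clear.
Budget Standup: starts 7:30pm at or after Retrospective Readout ends 3pm → clear.

No — it doesn't clash with anything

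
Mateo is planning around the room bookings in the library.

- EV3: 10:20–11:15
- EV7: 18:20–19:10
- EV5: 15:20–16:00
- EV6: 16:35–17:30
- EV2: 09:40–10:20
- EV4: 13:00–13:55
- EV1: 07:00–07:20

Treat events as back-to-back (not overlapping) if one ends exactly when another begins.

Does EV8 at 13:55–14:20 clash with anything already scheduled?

No — it doesn't clash with anything

EV1: ends 07:20 at or before EV8 starts 13:55 → clear.
EV2: ends 10:20 at or before EV8 starts 13:55 → clear.
EV3: ends 11:15 at or before EV8 starts 13:55 → clear.
EV4: ends 13:55 at or before EV8 starts 13:55 → clear.
EV5: starts 15:20 at or after EV8 ends 14:20 → clear.
EV6: starts 16:35 at or after EV8 ends 14:20 → clear.
EV7: starts 18:20 at or after EV8 ends 14:20 → clear.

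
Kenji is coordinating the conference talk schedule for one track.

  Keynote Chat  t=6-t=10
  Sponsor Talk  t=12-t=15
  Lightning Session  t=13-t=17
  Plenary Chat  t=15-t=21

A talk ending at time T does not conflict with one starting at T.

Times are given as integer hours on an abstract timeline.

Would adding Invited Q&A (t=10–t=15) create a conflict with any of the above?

Yes — it overlaps Lightning Session, Sponsor Talk

Keynote Chat: ends t=10 at or before Invited Q&A starts t=10 → clear.
Sponsor Talk: starts t=12 before Invited Q&A ends t=15, and ends t=15 after Invited Q&A starts t=10 → overlap.
Lightning Session: starts t=13 before Invited Q&A ends t=15, and ends t=17 after Invited Q&A starts t=10 → overlap.
Plenary Chat: starts t=15 at or after Invited Q&A ends t=15 → clear.
Invited Q&A overlaps Lightning Session, Sponsor Talk.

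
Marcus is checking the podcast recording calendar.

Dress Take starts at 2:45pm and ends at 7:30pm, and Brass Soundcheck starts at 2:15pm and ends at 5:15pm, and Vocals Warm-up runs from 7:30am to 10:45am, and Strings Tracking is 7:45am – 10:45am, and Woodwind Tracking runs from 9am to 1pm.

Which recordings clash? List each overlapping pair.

Brass Soundcheck & Dress Take, Strings Tracking & Vocals Warm-up, Strings Tracking & Woodwind Tracking, Vocals Warm-up & Woodwind Tracking

Sorted by start: Vocals Warm-up, Strings Tracking, Woodwind Tracking, Brass Soundcheck, Dress Take.
Strings Tracking starts before Vocals Warm-up ends → Vocals Warm-up and Strings Tracking overlap.
Woodwind Tracking starts before Vocals Warm-up ends → Vocals Warm-up and Woodwind Tracking overlap.
Brass Soundcheck starts after Vocals Warm-up ends, so Vocals Warm-up has no further overlaps.
Woodwind Tracking starts before Strings Tracking ends → Strings Tracking and Woodwind Tracking overlap.
Brass Soundcheck starts after Strings Tracking ends, so Strings Tracking has no further overlaps.
Brass Soundcheck starts after Woodwind Tracking ends, so Woodwind Tracking has no further overlaps.
Dress Take starts before Brass Soundcheck ends → Brass Soundcheck and Dress Take overlap.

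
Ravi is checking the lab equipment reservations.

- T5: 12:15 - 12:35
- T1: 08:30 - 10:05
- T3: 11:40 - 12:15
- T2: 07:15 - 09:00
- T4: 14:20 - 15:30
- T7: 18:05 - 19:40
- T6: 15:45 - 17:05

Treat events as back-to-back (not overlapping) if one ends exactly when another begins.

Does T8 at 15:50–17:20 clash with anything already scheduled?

Yes — it overlaps T6

T2: ends 09:00 at or before T8 starts 15:50 → clear.
T1: ends 10:05 at or before T8 starts 15:50 → clear.
T3: ends 12:15 at or before T8 starts 15:50 → clear.
T5: ends 12:35 at or before T8 starts 15:50 → clear.
T4: ends 15:30 at or before T8 starts 15:50 → clear.
T6: starts 15:45 before T8 ends 17:20, and ends 17:05 after T8 starts 15:50 → overlap.
T7: starts 18:05 at or after T8 ends 17:20 → clear.
T8 overlaps T6.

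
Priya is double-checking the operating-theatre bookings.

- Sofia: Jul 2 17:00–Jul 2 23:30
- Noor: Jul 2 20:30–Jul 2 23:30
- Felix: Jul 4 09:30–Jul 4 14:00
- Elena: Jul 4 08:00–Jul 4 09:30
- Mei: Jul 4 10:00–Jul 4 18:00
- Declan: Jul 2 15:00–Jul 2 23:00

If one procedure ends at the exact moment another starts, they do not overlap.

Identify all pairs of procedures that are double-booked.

Sorted by start: Declan, Sofia, Noor, Elena, Felix, Mei.
Sofia starts before Declan ends → Declan and Sofia overlap.
Noor starts before Declan ends → Declan and Noor overlap.
Elena starts after Declan ends, so Declan has no further overlaps.
Noor starts before Sofia ends → Sofia and Noor overlap.
Elena starts after Sofia ends, so Sofia has no further overlaps.
Elena starts after Noor ends, so Noor has no further overlaps.
Felix starts exactly when Elena ends (back-to-back, no overlap), so Elena has no further overlaps.
Mei starts before Felix ends → Felix and Mei overlap.

Declan & Noor, Declan & Sofia, Felix & Mei, Noor & Sofia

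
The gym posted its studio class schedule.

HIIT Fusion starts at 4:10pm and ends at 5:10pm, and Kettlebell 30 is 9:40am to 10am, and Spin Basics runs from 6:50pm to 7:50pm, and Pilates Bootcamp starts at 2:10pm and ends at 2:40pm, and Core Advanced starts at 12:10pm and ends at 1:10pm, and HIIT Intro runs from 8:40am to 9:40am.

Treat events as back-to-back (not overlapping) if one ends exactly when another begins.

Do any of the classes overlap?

Sorted by start: HIIT Intro, Kettlebell 30, Core Advanced, Pilates Bootcamp, HIIT Fusion, Spin Basics.
Kettlebell 30 starts exactly when HIIT Intro ends (back-to-back, no overlap), so HIIT Intro has no further overlaps.
Core Advanced starts after Kettlebell 30 ends, so Kettlebell 30 has no further overlaps.
Pilates Bootcamp starts after Core Advanced ends, so Core Advanced has no further overlaps.
HIIT Fusion starts after Pilates Bootcamp ends, so Pilates Bootcamp has no further overlaps.
Spin Basics starts after HIIT Fusion ends.
Every pair is clear; the schedule has no overlaps.

No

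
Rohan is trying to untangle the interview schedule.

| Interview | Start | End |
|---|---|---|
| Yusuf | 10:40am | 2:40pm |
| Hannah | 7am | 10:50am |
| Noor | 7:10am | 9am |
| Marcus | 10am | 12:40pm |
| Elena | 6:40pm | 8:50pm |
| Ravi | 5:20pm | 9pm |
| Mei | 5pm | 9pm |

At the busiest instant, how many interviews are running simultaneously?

3

Walk through starts and ends in time order (an end at T is processed before a start at T):
7am start Hannah → 1
7:10am start Noor → 2
9am end Noor → 1
10am start Marcus → 2
10:40am start Yusuf → 3
10:50am end Hannah → 2
12:40pm end Marcus → 1
2:40pm end Yusuf → 0
5pm start Mei → 1
5:20pm start Ravi → 2
6:40pm start Elena → 3
8:50pm end Elena → 2
9pm end Mei → 1
9pm end Ravi → 0
Peak is 3, at 10:40am (Hannah, Marcus, Yusuf).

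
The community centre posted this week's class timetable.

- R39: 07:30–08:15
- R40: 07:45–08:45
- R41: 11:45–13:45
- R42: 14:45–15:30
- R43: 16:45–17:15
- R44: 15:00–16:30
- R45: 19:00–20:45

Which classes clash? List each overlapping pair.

R39 & R40, R42 & R44

Check each pair: they overlap iff neither finishes before the other starts.
Sorted by start: R39, R40, R41, R42, R44, R43, R45.
R40 starts before R39 ends → R39 and R40 overlap.
R41 starts after R39 ends — done with R39.
R41 starts after R40 ends — done with R40.
R42 starts after R41 ends — done with R41.
R44 starts before R42 ends → R42 and R44 overlap.
R43 starts after R42 ends — done with R42.
R43 starts after R44 ends — done with R44.
R45 starts after R43 ends.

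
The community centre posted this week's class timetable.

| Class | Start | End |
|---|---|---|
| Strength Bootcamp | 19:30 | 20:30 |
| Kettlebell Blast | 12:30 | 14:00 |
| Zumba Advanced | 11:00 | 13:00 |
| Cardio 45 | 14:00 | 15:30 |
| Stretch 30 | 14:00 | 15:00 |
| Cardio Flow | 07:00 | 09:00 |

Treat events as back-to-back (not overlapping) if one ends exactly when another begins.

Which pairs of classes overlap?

Cardio 45 & Stretch 30, Kettlebell Blast & Zumba Advanced

Check each pair: they overlap iff neither finishes before the other starts.
Sorted by start: Cardio Flow, Zumba Advanced, Kettlebell Blast, Cardio 45, Stretch 30, Strength Bootcamp.
Zumba Advanced starts after Cardio Flow ends, so Cardio Flow has no further overlaps.
Kettlebell Blast starts before Zumba Advanced ends → Zumba Advanced and Kettlebell Blast overlap.
Cardio 45 starts after Zumba Advanced ends, so Zumba Advanced has no further overlaps.
Cardio 45 starts exactly when Kettlebell Blast ends (back-to-back, no overlap), so Kettlebell Blast has no further overlaps.
Stretch 30 starts before Cardio 45 ends → Cardio 45 and Stretch 30 overlap.
Strength Bootcamp starts after Cardio 45 ends.
Strength Bootcamp starts after Stretch 30 ends.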